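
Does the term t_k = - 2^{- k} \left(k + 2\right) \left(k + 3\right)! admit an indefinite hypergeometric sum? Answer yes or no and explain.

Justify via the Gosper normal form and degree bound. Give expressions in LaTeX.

Compute t_(k+1)/t_k: get (k + 3)*(k + 4)/(2*(k + 2)).
Take A(k)=k/2 + 2, B(k)=1, C(k)=k + 2.
Need (k/2 + 2)·f(k+1) − (1)·f(k) = k + 2.
d = 0 from the (1,0,1) case.
Coefficient equations give f(k) = 2.
So s_k = (B(k−1)f/C)·t_k = (2/(k + 2))·t_k = -2**(1 - k)*factorial(k + 3).
s_(k+1) − s_k = -(k + 2)*factorial(k + 3)/2**k = t_k.

Yes. s_k = - 2^{1 - k} \left(k + 3\right)!.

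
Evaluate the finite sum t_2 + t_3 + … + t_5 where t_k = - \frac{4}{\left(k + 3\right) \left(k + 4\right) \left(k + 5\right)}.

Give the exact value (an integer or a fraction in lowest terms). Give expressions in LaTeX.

Ratio r(k) = (k + 3)/(k + 6).
So A=k + 3 and B=k + 6, with C=1.
f must satisfy (k + 3)·f(k+1) − (k + 5)·f(k) = 1.
Degrees (1,1,0) ⇒ d ≤ 2.
A polynomial solution: f(k) = k*(k + 7)/24.
Then R = B(k−1)f/C = k*(k + 5)*(k + 7)/24, so s_k = R(k)·t_k = k*(-k - 7)/(6*(k + 3)*(k + 4)).
Verify: -4/(k**3 + 12*k**2 + 47*k + 60) matches t_k.
Evaluate s at k=6 and k=2: -13/90 and -1/10; difference -2/45.

Σ = -2/45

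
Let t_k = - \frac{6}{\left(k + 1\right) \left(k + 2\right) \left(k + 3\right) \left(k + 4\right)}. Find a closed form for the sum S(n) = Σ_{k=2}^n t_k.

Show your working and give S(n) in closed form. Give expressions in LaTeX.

The ratio is (k + 1)/(k + 5).
Take A(k)=k + 1, B(k)=k + 5, C(k)=1.
Key eq: (k + 1)·f(k+1) = (k + 4)·f(k) + (1).
deg f ≤ 3 (via 1,1,0).
Solve for f: f(k) = k*(k**2 + 6*k + 11)/18 (degree 3 ≤ 3).
Then R = B(k−1)f/C = k*(k + 4)*(k**2 + 6*k + 11)/18, so s_k = R(k)·t_k = k*(-k**2 - 6*k - 11)/(3*(k + 1)*(k + 2)*(k + 3)).
Δs = -6/(k**4 + 10*k**3 + 35*k**2 + 50*k + 24), as required.
s_(n+1) = (-n**3 - 9*n**2 - 26*n - 18)/(3*(n**3 + 9*n**2 + 26*n + 24)) and s_(2) = -3/10, so S(n) = (-n**3 - 9*n**2 - 26*n + 36)/(30*(n**3 + 9*n**2 + 26*n + 24)).

S(n) = \frac{- n^{3} - 9 n^{2} - 26 n + 36}{30 \left(n^{3} + 9 n^{2} + 26 n + 24\right)}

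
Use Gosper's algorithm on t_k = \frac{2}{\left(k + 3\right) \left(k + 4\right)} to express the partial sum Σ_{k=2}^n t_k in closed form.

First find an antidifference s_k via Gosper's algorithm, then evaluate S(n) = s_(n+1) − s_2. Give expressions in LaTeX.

Ratio r(k) = (k + 3)/(k + 5).
Factor: A=k + 3; B=k + 5; C=1.
Set up (k + 3)·f(k+1) − (k + 4)·f(k) − (1) = 0.
Bound: deg f ≤ 1.
Match coefficients ⇒ f(k) = k/3.
Get s_k = R·t_k = 2*k/(3*(k + 3)) with R(k) = B(k−1)f(k)/C(k) = k*(k + 4)/3.
Verify: 2/(k**2 + 7*k + 12) matches t_k.
s_(n+1) = 2*(n + 1)/(3*(n + 4)) and s_(2) = 4/15, so S(n) = 2*(n - 1)/(5*(n + 4)).

S(n) = \frac{2 \left(n - 1\right)}{5 \left(n + 4\right)}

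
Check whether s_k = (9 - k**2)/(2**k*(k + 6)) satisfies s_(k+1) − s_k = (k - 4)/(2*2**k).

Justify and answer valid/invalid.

s_(k+1) = (9 - (k + 1)**2)/(2*2**k*(k + 7))
s_(k+1) − s_k = (k**3 + 6*k**2 - 22*k - 78)/(2*2**k*(k**2 + 13*k + 42))
(s_(k+1) − s_k) − t_k = 3*(-k**2 - 4*k + 30)/(2*2**k*(k**2 + 13*k + 42))

Invalid: residual 3*(-k**2 - 4*k + 30)/(2*2**k*(k**2 + 13*k + 42)) ≠ 0.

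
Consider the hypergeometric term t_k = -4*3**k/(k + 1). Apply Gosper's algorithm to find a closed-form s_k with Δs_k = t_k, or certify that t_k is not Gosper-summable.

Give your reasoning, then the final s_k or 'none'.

none (Gosper's algorithm certifies no s_k)

Ratio r(k) = 3*(k + 1)/(k + 2).
Take A(k)=3*k + 3, B(k)=k + 2, C(k)=1.
Need (3*k + 3)·f(k+1) − (k + 1)·f(k) = 1.
Bound: deg f ≤ -1.
d = -1 < 0 ⇒ no nonzero polynomial f; not summable.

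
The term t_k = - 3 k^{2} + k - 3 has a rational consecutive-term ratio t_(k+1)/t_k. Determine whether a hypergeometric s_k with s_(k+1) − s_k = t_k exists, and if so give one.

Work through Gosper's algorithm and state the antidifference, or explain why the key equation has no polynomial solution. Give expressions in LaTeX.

Compute t_(k+1)/t_k: get (-k + 3*(k + 1)**2 + 2)/(3*k**2 - k + 3).
Take A(k)=1, B(k)=1, C(k)=k**2 - k/3 + 1.
Need (1)·f(k+1) − (1)·f(k) = k**2 - k/3 + 1.
Degrees (0,0,2) ⇒ d ≤ 3.
A polynomial solution: f(k) = k*(k**2 - 2*k + 4)/3.
Certificate R = B(k−1)f/C = k*(k**2 - 2*k + 4)/(3*k**2 - k + 3) gives s_k = k*(-k**2 + 2*k - 4).
Δs = -3*k**2 + k - 3, as required.

s_k = k \left(- k^{2} + 2 k - 4\right)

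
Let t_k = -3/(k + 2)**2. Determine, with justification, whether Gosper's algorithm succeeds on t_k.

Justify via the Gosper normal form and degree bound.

No. Not Gosper-summable.

Step 1: r(k) = (k + 2)**2/(k + 3)**2.
A = k**2 + 4*k + 4, B = k**2 + 6*k + 9, C = 1.
f must satisfy (k**2 + 4*k + 4)·f(k+1) − (k**2 + 4*k + 4)·f(k) = 1.
From deg A=2, deg B=2, deg C=0: d=0.
Write f(k) = c0. Then LHS − RHS = -1, requiring -1 = 0: contradictory. No certificate.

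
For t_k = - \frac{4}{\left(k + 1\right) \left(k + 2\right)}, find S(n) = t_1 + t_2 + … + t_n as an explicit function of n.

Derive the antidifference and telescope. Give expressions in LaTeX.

S(n) = - \frac{2 n}{n + 2}

r(k) = (k + 1)/(k + 3) after simplifying.
Normal form (A,B,C) = (k + 1, k + 3, 1).
Solve (k + 1)·f(k+1) − (k + 2)·f(k) = 1.
Degrees (1,1,0) ⇒ d ≤ 1.
Match coefficients ⇒ f(k) = k.
R(k) = B(k−1)·f(k)/C(k) = k*(k + 2); s_k = R·t_k = -4*k/(k + 1).
s_(k+1) − s_k = -4/(k**2 + 3*k + 2) = t_k.
s_(n+1) = 4*(-n - 1)/(n + 2) and s_(1) = -2, so S(n) = -2*n/(n + 2).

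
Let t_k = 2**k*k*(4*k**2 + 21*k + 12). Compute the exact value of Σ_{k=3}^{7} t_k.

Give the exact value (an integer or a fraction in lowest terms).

Σ = 473992

t_(k+1)/t_k = 2*(4*k**3 + 33*k**2 + 66*k + 37)/(k*(4*k**2 + 21*k + 12)).
Normal form (A,B,C) = (2, 1, k**3 + 21*k**2/4 + 3*k).
Solve (2)·f(k+1) − (1)·f(k) = k**3 + 21*k**2/4 + 3*k.
Degrees (0,0,3) ⇒ d ≤ 3.
Coefficient equations give f(k) = (4*k**3 - 3*k**2 - 2)/4.
So s_k = (B(k−1)f/C)·t_k = ((4*k**3 - 3*k**2 - 2)/(k*(4*k**2 + 21*k + 12)))·t_k = 2**k*(4*k**3 - 3*k**2 - 2).
Δs = 2**k*k*(4*k**2 + 21*k + 12), as required.
Σ_(k=3)^(7) t_k = s_(8) − s_(3) = 474624 − (632) = 473992.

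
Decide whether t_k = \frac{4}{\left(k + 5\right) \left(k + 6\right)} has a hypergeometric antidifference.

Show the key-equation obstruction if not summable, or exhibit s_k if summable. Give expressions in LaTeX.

Yes. s_k = \frac{4 k}{5 \left(k + 5\right)}.

r(k) = (k + 5)/(k + 7) after simplifying.
Factor: A=k + 5; B=k + 7; C=1.
f must satisfy (k + 5)·f(k+1) − (k + 6)·f(k) = 1.
Degrees (1,1,0) ⇒ d ≤ 1.
A polynomial solution: f(k) = k/5.
Get s_k = R·t_k = 4*k/(5*(k + 5)) with R(k) = B(k−1)f(k)/C(k) = k*(k + 6)/5.
Verify: 4/(k**2 + 11*k + 30) matches t_k.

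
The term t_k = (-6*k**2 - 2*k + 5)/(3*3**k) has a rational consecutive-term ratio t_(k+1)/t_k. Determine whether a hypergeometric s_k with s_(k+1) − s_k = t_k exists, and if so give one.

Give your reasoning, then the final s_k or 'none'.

Compute t_(k+1)/t_k: get (6*k**2 + 14*k + 3)/(3*(6*k**2 + 2*k - 5)).
Normal form (A,B,C) = (1/3, 1, k**2 + k/3 - 5/6).
Key eq: (1/3)·f(k+1) = (1)·f(k) + (k**2 + k/3 - 5/6).
Bound: deg f ≤ 2.
Match coefficients ⇒ f(k) = -(k + 1)*(3*k + 1)/2.
Get s_k = R·t_k = (3*k**2 + 4*k + 1)/3**k with R(k) = B(k−1)f(k)/C(k) = -3*(k + 1)*(3*k + 1)/(6*k**2 + 2*k - 5).
Δs = (-6*k**2 - 2*k + 5)/(3*3**k), as required.

s_k = (3*k**2 + 4*k + 1)/3**k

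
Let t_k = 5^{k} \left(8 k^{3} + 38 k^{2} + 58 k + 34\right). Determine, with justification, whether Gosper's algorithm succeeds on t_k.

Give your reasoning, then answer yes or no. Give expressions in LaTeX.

Yes. s_k = 5^{k} \left(2 k^{3} + 2 k^{2} + 2 k + 1\right).

Compute t_(k+1)/t_k: get 5*(4*k**3 + 31*k**2 + 79*k + 69)/(4*k**3 + 19*k**2 + 29*k + 17).
Normal form (A,B,C) = (5, 1, k**3 + 19*k**2/4 + 29*k/4 + 17/4).
Key eq: (5)·f(k+1) = (1)·f(k) + (k**3 + 19*k**2/4 + 29*k/4 + 17/4).
From deg A=0, deg B=0, deg C=3: d=3.
Solve for f: f(k) = (2*k**3 + 2*k**2 + 2*k + 1)/8 (degree 3 ≤ 3).
So s_k = (B(k−1)f/C)·t_k = ((2*k**3 + 2*k**2 + 2*k + 1)/(2*(4*k**3 + 19*k**2 + 29*k + 17)))·t_k = 5**k*(2*k**3 + 2*k**2 + 2*k + 1).
Check: Δs_k = 5**k*(8*k**3 + 38*k**2 + 58*k + 34). ✓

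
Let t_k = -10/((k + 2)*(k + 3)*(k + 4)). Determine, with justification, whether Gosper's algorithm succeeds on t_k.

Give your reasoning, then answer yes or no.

Step 1: r(k) = (k + 2)/(k + 5).
Gosper form: A/B · C(k+1)/C(k) with A=k + 2, B=k + 5, C=1.
Solve (k + 2)·f(k+1) − (k + 4)·f(k) = 1.
Bound: deg f ≤ 2.
Coefficient equations give f(k) = k*(k + 5)/12.
Certificate R = B(k−1)f/C = k*(k + 4)*(k + 5)/12 gives s_k = 5*k*(-k - 5)/(6*(k + 2)*(k + 3)).
Check: Δs_k = -10/(k**3 + 9*k**2 + 26*k + 24). ✓

Yes. s_k = 5*k*(-k - 5)/(6*(k + 2)*(k + 3)).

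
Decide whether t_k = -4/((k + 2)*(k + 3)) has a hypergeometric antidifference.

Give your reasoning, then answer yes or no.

Step 1: r(k) = (k + 2)/(k + 4).
So A=k + 2 and B=k + 4, with C=1.
Key eq: (k + 2)·f(k+1) = (k + 3)·f(k) + (1).
From deg A=1, deg B=1, deg C=0: d=1.
Match coefficients ⇒ f(k) = k/2.
R(k) = B(k−1)·f(k)/C(k) = k*(k + 3)/2; s_k = R·t_k = -2*k/(k + 2).
Δs = -4/(k**2 + 5*k + 6), as required.

Yes. s_k = -2*k/(k + 2).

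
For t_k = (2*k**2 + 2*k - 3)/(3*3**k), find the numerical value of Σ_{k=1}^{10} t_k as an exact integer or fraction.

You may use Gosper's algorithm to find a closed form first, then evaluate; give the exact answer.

Σ = 177004/177147

Ratio r(k) = (2*k**2 + 6*k + 1)/(3*(2*k**2 + 2*k - 3)).
So A=1/3 and B=1, with C=k**2 + k - 3/2.
Set up (1/3)·f(k+1) − (1)·f(k) − (k**2 + k - 3/2) = 0.
From deg A=0, deg B=0, deg C=2: d=2.
Coefficient equations give f(k) = -3*k*(k + 2)/2.
So s_k = (B(k−1)f/C)·t_k = (-3*k*(k + 2)/(2*k**2 + 2*k - 3))·t_k = k*(-k - 2)/3**k.
s_(k+1) − s_k = (2*k**2 + 2*k - 3)/(3*3**k) = t_k.
Evaluate s at k=11 and k=1: -143/177147 and -1; difference 177004/177147.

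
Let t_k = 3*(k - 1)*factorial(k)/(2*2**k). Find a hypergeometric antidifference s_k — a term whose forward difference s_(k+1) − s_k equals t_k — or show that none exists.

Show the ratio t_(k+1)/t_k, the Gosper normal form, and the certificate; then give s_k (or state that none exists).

s_k = 3*factorial(k)/2**k

Compute t_(k+1)/t_k: get k*(k + 1)/(2*(k - 1)).
So A=k/2 + 1/2 and B=1, with C=k - 1.
f must satisfy (k/2 + 1/2)·f(k+1) − (1)·f(k) = k - 1.
Degrees (1,0,1) ⇒ d ≤ 0.
Coefficient equations give f(k) = 2.
Then R = B(k−1)f/C = 2/(k - 1), so s_k = R(k)·t_k = 3*factorial(k)/2**k.
s_(k+1) − s_k = 3*(k - 1)*factorial(k)/(2*2**k) = t_k.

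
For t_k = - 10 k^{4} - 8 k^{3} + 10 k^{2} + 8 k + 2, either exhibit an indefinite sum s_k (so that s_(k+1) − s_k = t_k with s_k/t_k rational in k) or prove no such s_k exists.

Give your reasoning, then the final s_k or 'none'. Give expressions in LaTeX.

t_(k+1)/t_k = (5*k**4 + 24*k**3 + 37*k**2 + 18*k - 1)/(5*k**4 + 4*k**3 - 5*k**2 - 4*k - 1).
Gosper form: A/B · C(k+1)/C(k) with A=1, B=1, C=k**4 + 4*k**3/5 - k**2 - 4*k/5 - 1/5.
Solve (1)·f(k+1) − (1)·f(k) = k**4 + 4*k**3/5 - k**2 - 4*k/5 - 1/5.
deg f ≤ 5 (via 0,0,4).
Solve for f: f(k) = k**2*(2*k**3 - 3*k**2 - 4*k + 3)/10 (degree 5 ≤ 5).
Certificate R = B(k−1)f/C = k**2*(2*k**3 - 3*k**2 - 4*k + 3)/(2*(5*k**4 + 4*k**3 - 5*k**2 - 4*k - 1)) gives s_k = k**2*(-2*k**3 + 3*k**2 + 4*k - 3).
Verify: -10*k**4 - 8*k**3 + 10*k**2 + 8*k + 2 matches t_k.

s_k = k^{2} \left(- 2 k^{3} + 3 k^{2} + 4 k - 3\right)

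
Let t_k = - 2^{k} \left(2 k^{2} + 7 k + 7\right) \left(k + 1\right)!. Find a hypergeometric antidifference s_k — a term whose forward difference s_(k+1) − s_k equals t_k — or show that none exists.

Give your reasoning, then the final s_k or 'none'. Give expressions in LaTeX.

Ratio r(k) = 2*(2*k**3 + 15*k**2 + 38*k + 32)/(2*k**2 + 7*k + 7).
Normal form (A,B,C) = (2*k + 4, 1, k**2 + 7*k/2 + 7/2).
Set up (2*k + 4)·f(k+1) − (1)·f(k) − (k**2 + 7*k/2 + 7/2) = 0.
From deg A=1, deg B=0, deg C=2: d=1.
Solving with deg f ≤ 1: f(k) = (k + 1)/2.
Get s_k = R·t_k = -2**k*(k + 1)*factorial(k + 1) with R(k) = B(k−1)f(k)/C(k) = (k + 1)/(2*k**2 + 7*k + 7).
s_(k+1) − s_k = -2**k*(2*k**2 + 7*k + 7)*factorial(k + 1) = t_k.

s_k = - 2^{k} \left(k + 1\right) \left(k + 1\right)!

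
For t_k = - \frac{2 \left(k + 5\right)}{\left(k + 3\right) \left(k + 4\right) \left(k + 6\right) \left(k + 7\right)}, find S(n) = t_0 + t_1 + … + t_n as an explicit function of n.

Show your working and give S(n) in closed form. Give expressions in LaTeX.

S(n) = \frac{- n^{2} - 11 n - 10}{18 \left(n^{2} + 11 n + 28\right)}

r(k) = (k + 3)*(k + 6)**2/((k + 5)**2*(k + 8)) after simplifying.
A = k + 3, B = k + 8, C = k**2 + 10*k + 25.
Set up (k + 3)·f(k+1) − (k + 7)·f(k) − (k**2 + 10*k + 25) = 0.
d = 4 from the (1,1,2) case.
Solving with deg f ≤ 4: f(k) = k*(k + 4)*(k + 5)*(k + 9)/36.
Then R = B(k−1)f/C = k*(k + 4)*(k + 7)*(k + 9)/(36*(k + 5)), so s_k = R(k)·t_k = k*(-k - 9)/(18*(k**2 + 9*k + 18)).
Verify: 2*(-k - 5)/(k**4 + 20*k**3 + 145*k**2 + 450*k + 504) matches t_k.
Σ_(k=0)^n t_k = s_(n+1) − s_(0) = ((-n**2 - 11*n - 10)/(18*(n**2 + 11*n + 28))) − (0), i.e. (-n**2 - 11*n - 10)/(18*(n**2 + 11*n + 28)).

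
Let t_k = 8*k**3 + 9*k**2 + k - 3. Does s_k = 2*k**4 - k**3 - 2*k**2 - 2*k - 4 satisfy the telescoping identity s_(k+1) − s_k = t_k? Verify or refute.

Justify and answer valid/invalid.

s_(k+1) = 2*k**4 + 7*k**3 + 7*k**2 - k - 7
s_(k+1) − s_k = 8*k**3 + 9*k**2 + k - 3
(s_(k+1) − s_k) − t_k = 0

valid; difference matches t_k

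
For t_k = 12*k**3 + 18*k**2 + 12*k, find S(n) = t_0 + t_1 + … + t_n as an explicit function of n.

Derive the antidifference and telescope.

S(n) = 3*n*(n**3 + 4*n**2 + 6*n + 3)

Compute t_(k+1)/t_k: get (2*k**3 + 9*k**2 + 14*k + 7)/(k*(2*k**2 + 3*k + 2)).
Gosper form: A/B · C(k+1)/C(k) with A=1, B=1, C=k**3 + 3*k**2/2 + k.
Set up (1)·f(k+1) − (1)·f(k) − (k**3 + 3*k**2/2 + k) = 0.
From deg A=0, deg B=0, deg C=3: d=4.
Coefficient equations give f(k) = k*(k - 1)*(k**2 + k + 1)/4.
So s_k = (B(k−1)f/C)·t_k = ((k - 1)*(k**2 + k + 1)/(2*(2*k**2 + 3*k + 2)))·t_k = 3*k*(k**3 - 1).
Δs = 6*k*(2*k**2 + 3*k + 2), as required.
Σ_(k=0)^n t_k = s_(n+1) − s_(0) = (3*n*(n**3 + 4*n**2 + 6*n + 3)) − (0), i.e. 3*n*(n**3 + 4*n**2 + 6*n + 3).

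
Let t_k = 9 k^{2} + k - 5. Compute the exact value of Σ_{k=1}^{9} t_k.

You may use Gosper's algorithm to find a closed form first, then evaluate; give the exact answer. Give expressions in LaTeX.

Σ = 2565

Ratio r(k) = (k + 9*(k + 1)**2 - 4)/(9*k**2 + k - 5).
Normal form (A,B,C) = (1, 1, k**2 + k/9 - 5/9).
Solve (1)·f(k+1) − (1)·f(k) = k**2 + k/9 - 5/9.
d = 3 from the (0,0,2) case.
A polynomial solution: f(k) = k*(k - 2)*(3*k + 2)/9.
Certificate R = B(k−1)f/C = k*(k - 2)*(3*k + 2)/(9*k**2 + k - 5) gives s_k = k*(3*k**2 - 4*k - 4).
s_(k+1) − s_k = 9*k**2 + k - 5 = t_k.
Evaluate s at k=10 and k=1: 2560 and -5; difference 2565.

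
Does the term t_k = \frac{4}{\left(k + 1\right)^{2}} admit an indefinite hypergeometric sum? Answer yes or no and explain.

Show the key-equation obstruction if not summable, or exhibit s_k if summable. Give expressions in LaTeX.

Step 1: r(k) = (k + 1)**2/(k + 2)**2.
Gosper form: A/B · C(k+1)/C(k) with A=k**2 + 2*k + 1, B=k**2 + 4*k + 4, C=1.
f must satisfy (k**2 + 2*k + 1)·f(k+1) − (k**2 + 2*k + 1)·f(k) = 1.
From deg A=2, deg B=2, deg C=0: d=0.
Generic f = c0 gives residual -1; -1 = 0 cannot hold, so t_k is not Gosper-summable.

No — t_k has no hypergeometric antidifference.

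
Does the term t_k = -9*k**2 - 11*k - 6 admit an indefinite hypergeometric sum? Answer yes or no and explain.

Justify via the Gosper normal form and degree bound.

Yes. s_k = k*(-3*k**2 - k - 2).

r(k) = (9*k**2 + 29*k + 26)/(9*k**2 + 11*k + 6) after simplifying.
Normal form (A,B,C) = (1, 1, k**2 + 11*k/9 + 2/3).
Key eq: (1)·f(k+1) = (1)·f(k) + (k**2 + 11*k/9 + 2/3).
d = 3 from the (0,0,2) case.
Coefficient equations give f(k) = k*(3*k**2 + k + 2)/9.
Then R = B(k−1)f/C = k*(3*k**2 + k + 2)/(9*k**2 + 11*k + 6), so s_k = R(k)·t_k = k*(-3*k**2 - k - 2).
Verify: -9*k**2 - 11*k - 6 matches t_k.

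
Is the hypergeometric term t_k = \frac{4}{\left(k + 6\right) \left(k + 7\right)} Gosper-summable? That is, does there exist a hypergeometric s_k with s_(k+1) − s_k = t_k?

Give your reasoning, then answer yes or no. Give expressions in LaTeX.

Yes. s_k = \frac{2 k}{3 \left(k + 6\right)}.

Step 1: r(k) = (k + 6)/(k + 8).
Gosper form: A/B · C(k+1)/C(k) with A=k + 6, B=k + 8, C=1.
Key eq: (k + 6)·f(k+1) = (k + 7)·f(k) + (1).
deg f ≤ 1 (via 1,1,0).
A polynomial solution: f(k) = k/6.
So s_k = (B(k−1)f/C)·t_k = (k*(k + 7)/6)·t_k = 2*k/(3*(k + 6)).
s_(k+1) − s_k = 4/(k**2 + 13*k + 42) = t_k.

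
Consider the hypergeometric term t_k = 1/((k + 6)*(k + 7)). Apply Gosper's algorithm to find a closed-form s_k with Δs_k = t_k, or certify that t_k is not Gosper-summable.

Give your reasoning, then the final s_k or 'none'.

s_k = k/(6*(k + 6))

r(k) = (k + 6)/(k + 8) after simplifying.
Factor: A=k + 6; B=k + 8; C=1.
f must satisfy (k + 6)·f(k+1) − (k + 7)·f(k) = 1.
Bound: deg f ≤ 1.
Coefficient equations give f(k) = k/6.
Certificate R = B(k−1)f/C = k*(k + 7)/6 gives s_k = k/(6*(k + 6)).
Check: Δs_k = 1/(k**2 + 13*k + 42). ✓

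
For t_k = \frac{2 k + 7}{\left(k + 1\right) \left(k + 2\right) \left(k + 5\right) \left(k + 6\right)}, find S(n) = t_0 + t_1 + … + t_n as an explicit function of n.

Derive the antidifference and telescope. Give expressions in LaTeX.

Ratio r(k) = (k + 1)*(k + 5)*(2*k + 9)/((k + 3)*(k + 7)*(2*k + 7)).
Normal form (A,B,C) = (k + 1, k + 7, k**3 + 21*k**2/2 + 73*k/2 + 42).
Solve (k + 1)·f(k+1) − (k + 6)·f(k) = k**3 + 21*k**2/2 + 73*k/2 + 42.
deg f ≤ 5 (via 1,1,3).
Solving with deg f ≤ 5: f(k) = k*(k + 2)*(k + 3)*(k + 4)*(k + 6)/10.
So s_k = (B(k−1)f/C)·t_k = (k*(k + 2)*(k + 6)**2/(5*(2*k + 7)))·t_k = k*(k + 6)/(5*(k**2 + 6*k + 5)).
Δs = (2*k + 7)/(k**4 + 14*k**3 + 65*k**2 + 112*k + 60), as required.
s_(n+1) = (n**2 + 8*n + 7)/(5*(n**2 + 8*n + 12)) and s_(0) = 0, so S(n) = (n**2 + 8*n + 7)/(5*(n**2 + 8*n + 12)).

S(n) = \frac{n^{2} + 8 n + 7}{5 \left(n^{2} + 8 n + 12\right)}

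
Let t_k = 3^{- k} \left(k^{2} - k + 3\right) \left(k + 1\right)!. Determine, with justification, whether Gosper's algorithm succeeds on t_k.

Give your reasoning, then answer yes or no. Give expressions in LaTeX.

Compute t_(k+1)/t_k: get (k + 2)*(-k + (k + 1)**2 + 2)/(3*(k**2 - k + 3)).
Normal form (A,B,C) = (k/3 + 2/3, 1, k**2 - k + 3).
Set up (k/3 + 2/3)·f(k+1) − (1)·f(k) − (k**2 - k + 3) = 0.
deg f ≤ 1 (via 1,0,2).
A polynomial solution: f(k) = 3*(k - 1).
R(k) = B(k−1)·f(k)/C(k) = 3*(k - 1)/(k**2 - k + 3); s_k = R·t_k = 3**(1 - k)*(k - 1)*factorial(k + 1).
Check: Δs_k = (k**2 - k + 3)*factorial(k + 1)/3**k. ✓

Yes. s_k = 3^{1 - k} \left(k - 1\right) \left(k + 1\right)!.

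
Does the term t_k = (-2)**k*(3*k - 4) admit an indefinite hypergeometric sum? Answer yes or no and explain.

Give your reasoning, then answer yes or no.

Yes. s_k = (-2)**k*(2 - k).

r(k) = 2*(1 - 3*k)/(3*k - 4) after simplifying.
So A=-2 and B=1, with C=k - 4/3.
Solve (-2)·f(k+1) − (1)·f(k) = k - 4/3.
Degrees (0,0,1) ⇒ d ≤ 1.
Match coefficients ⇒ f(k) = -(k - 2)/3.
Then R = B(k−1)f/C = -(k - 2)/(3*k - 4), so s_k = R(k)·t_k = (-2)**k*(2 - k).
s_(k+1) − s_k = (-2)**k*(3*k - 4) = t_k.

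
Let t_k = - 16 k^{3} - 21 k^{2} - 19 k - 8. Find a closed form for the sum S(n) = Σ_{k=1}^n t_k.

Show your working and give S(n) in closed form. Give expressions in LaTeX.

t_(k+1)/t_k = (16*k**3 + 69*k**2 + 109*k + 64)/(16*k**3 + 21*k**2 + 19*k + 8).
Gosper form: A/B · C(k+1)/C(k) with A=1, B=1, C=k**3 + 21*k**2/16 + 19*k/16 + 1/2.
Solve (1)·f(k+1) − (1)·f(k) = k**3 + 21*k**2/16 + 19*k/16 + 1/2.
deg f ≤ 4 (via 0,0,3).
A polynomial solution: f(k) = k*(4*k**3 - k**2 + 3*k + 2)/16.
Certificate R = B(k−1)f/C = k*(4*k**3 - k**2 + 3*k + 2)/(16*k**3 + 21*k**2 + 19*k + 8) gives s_k = k*(-4*k**3 + k**2 - 3*k - 2).
Δs = -16*k**3 - 21*k**2 - 19*k - 8, as required.
s_(n+1) = -4*n**4 - 15*n**3 - 24*n**2 - 21*n - 8 and s_(1) = -8, so S(n) = n*(-4*n**3 - 15*n**2 - 24*n - 21).

S(n) = n \left(- 4 n^{3} - 15 n^{2} - 24 n - 21\right)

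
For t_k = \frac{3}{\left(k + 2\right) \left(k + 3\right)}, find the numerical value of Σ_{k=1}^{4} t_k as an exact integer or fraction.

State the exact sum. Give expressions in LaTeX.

Σ = 4/7

Compute t_(k+1)/t_k: get (k + 2)/(k + 4).
Gosper form: A/B · C(k+1)/C(k) with A=k + 2, B=k + 4, C=1.
Need (k + 2)·f(k+1) − (k + 3)·f(k) = 1.
From deg A=1, deg B=1, deg C=0: d=1.
Coefficient equations give f(k) = k/2.
Then R = B(k−1)f/C = k*(k + 3)/2, so s_k = R(k)·t_k = 3*k/(2*(k + 2)).
Δs = 3/(k**2 + 5*k + 6), as required.
Telescoping: Σ = s_(5) − s_(1) = 15/14 − (1/2) = 4/7.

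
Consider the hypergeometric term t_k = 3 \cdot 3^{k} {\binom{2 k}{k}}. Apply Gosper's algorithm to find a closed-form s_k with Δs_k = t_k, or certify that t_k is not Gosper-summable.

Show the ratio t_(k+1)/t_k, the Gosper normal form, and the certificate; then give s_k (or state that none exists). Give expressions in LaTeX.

none — t_k is not Gosper-summable

Step 1: r(k) = 6*(2*k + 1)/(k + 1).
Take A(k)=12*k + 6, B(k)=k + 1, C(k)=1.
Set up (12*k + 6)·f(k+1) − (k)·f(k) − (1) = 0.
Degrees (1,1,0) ⇒ d ≤ -1.
Bound -1 < 0, so the key equation has no polynomial solution.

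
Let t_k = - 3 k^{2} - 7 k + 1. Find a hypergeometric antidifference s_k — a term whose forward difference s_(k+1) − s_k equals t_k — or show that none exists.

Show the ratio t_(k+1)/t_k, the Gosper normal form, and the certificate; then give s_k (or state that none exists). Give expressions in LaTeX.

s_k = k \left(- k^{2} - 2 k + 4\right)

Step 1: r(k) = (3*k**2 + 13*k + 9)/(3*k**2 + 7*k - 1).
Normal form (A,B,C) = (1, 1, k**2 + 7*k/3 - 1/3).
f must satisfy (1)·f(k+1) − (1)·f(k) = k**2 + 7*k/3 - 1/3.
Bound: deg f ≤ 3.
Coefficient equations give f(k) = k*(k**2 + 2*k - 4)/3.
So s_k = (B(k−1)f/C)·t_k = (k*(k**2 + 2*k - 4)/(3*k**2 + 7*k - 1))·t_k = k*(-k**2 - 2*k + 4).
Verify: -3*k**2 - 7*k + 1 matches t_k.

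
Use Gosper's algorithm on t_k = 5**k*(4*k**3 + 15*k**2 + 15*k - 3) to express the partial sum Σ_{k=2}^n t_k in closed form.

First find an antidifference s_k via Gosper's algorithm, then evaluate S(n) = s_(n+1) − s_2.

Compute t_(k+1)/t_k: get 5*(4*k**3 + 27*k**2 + 57*k + 31)/(4*k**3 + 15*k**2 + 15*k - 3).
So A=5 and B=1, with C=k**3 + 15*k**2/4 + 15*k/4 - 3/4.
Key eq: (5)·f(k+1) = (1)·f(k) + (k**3 + 15*k**2/4 + 15*k/4 - 3/4).
From deg A=0, deg B=0, deg C=3: d=3.
Match coefficients ⇒ f(k) = (k**3 - 2)/4.
R(k) = B(k−1)·f(k)/C(k) = (k**3 - 2)/(4*k**3 + 15*k**2 + 15*k - 3); s_k = R·t_k = 5**k*(k**3 - 2).
Check: Δs_k = 5**k*(-k**3 + 5*(k + 1)**3 - 8). ✓
Σ_(k=2)^n t_k = s_(n+1) − s_(2) = (5**(n + 1)*(n**3 + 3*n**2 + 3*n - 1)) − (150), i.e. 5*5**n*n**3 + 15*5**n*n**2 + 15*5**n*n - 5*5**n - 150.

S(n) = 5*5**n*n**3 + 15*5**n*n**2 + 15*5**n*n - 5*5**n - 150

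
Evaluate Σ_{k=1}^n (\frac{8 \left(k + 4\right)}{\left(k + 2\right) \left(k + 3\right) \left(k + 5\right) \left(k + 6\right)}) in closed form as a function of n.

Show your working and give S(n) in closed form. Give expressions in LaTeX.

S(n) = \frac{2 n \left(n + 9\right)}{9 \left(n^{2} + 9 n + 18\right)}

r(k) = (k + 2)*(k + 5)**2/((k + 4)**2*(k + 7)) after simplifying.
So A=k + 2 and B=k + 7, with C=k**2 + 8*k + 16.
Need (k + 2)·f(k+1) − (k + 6)·f(k) = k**2 + 8*k + 16.
d = 4 from the (1,1,2) case.
Solve for f: f(k) = k*(k + 3)*(k + 4)*(k + 7)/20 (degree 4 ≤ 4).
R(k) = B(k−1)·f(k)/C(k) = k*(k + 3)*(k + 6)*(k + 7)/(20*(k + 4)); s_k = R·t_k = 2*k*(k + 7)/(5*(k**2 + 7*k + 10)).
Verify: 8*(k + 4)/(k**4 + 16*k**3 + 91*k**2 + 216*k + 180) matches t_k.
s_(n+1) = 2*(n**2 + 9*n + 8)/(5*(n**2 + 9*n + 18)) and s_(1) = 8/45, so S(n) = 2*n*(n + 9)/(9*(n**2 + 9*n + 18)).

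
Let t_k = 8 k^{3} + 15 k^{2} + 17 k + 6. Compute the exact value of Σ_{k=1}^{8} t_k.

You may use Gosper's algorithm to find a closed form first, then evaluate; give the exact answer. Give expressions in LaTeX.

Σ = 14088

Step 1: r(k) = (8*k**3 + 39*k**2 + 71*k + 46)/(8*k**3 + 15*k**2 + 17*k + 6).
Factor: A=1; B=1; C=k**3 + 15*k**2/8 + 17*k/8 + 3/4.
f must satisfy (1)·f(k+1) − (1)·f(k) = k**3 + 15*k**2/8 + 17*k/8 + 3/4.
deg f ≤ 4 (via 0,0,3).
Solving with deg f ≤ 4: f(k) = k**2*(2*k**2 + k + 3)/8.
So s_k = (B(k−1)f/C)·t_k = (k**2*(2*k**2 + k + 3)/(8*k**3 + 15*k**2 + 17*k + 6))·t_k = k**2*(2*k**2 + k + 3).
Δs = 8*k**3 + 15*k**2 + 17*k + 6, as required.
Σ_(k=1)^(8) t_k = s_(9) − s_(1) = 14094 − (6) = 14088.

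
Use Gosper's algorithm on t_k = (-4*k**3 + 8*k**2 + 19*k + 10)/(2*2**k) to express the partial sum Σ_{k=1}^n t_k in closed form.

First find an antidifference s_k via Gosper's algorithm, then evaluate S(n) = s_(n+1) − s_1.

Compute t_(k+1)/t_k: get (4*k**3 + 4*k**2 - 23*k - 33)/(2*(4*k**3 - 8*k**2 - 19*k - 10)).
Take A(k)=1/2, B(k)=1, C(k)=k**3 - 2*k**2 - 19*k/4 - 5/2.
Need (1/2)·f(k+1) − (1)·f(k) = k**3 - 2*k**2 - 19*k/4 - 5/2.
From deg A=0, deg B=0, deg C=3: d=3.
Match coefficients ⇒ f(k) = -(4*k**3 + 4*k**2 + k - 1)/2.
Certificate R = B(k−1)f/C = -2*(4*k**3 + 4*k**2 + k - 1)/(4*k**3 - 8*k**2 - 19*k - 10) gives s_k = (4*k**3 + 4*k**2 + k - 1)/2**k.
s_(k+1) − s_k = (-4*k**3 + 8*k**2 + 19*k + 10)/(2*2**k) = t_k.
Telescope: S(n) = s_(n+1) − s_(1) = 2**(-n - 1)*(4*n**3 + 16*n**2 + 21*n + 8) − (4) = 2**(-n - 1)*(-2**(n + 3) + 4*n**3 + 16*n**2 + 21*n + 8).

S(n) = 2**(-n - 1)*(-2**(n + 3) + 4*n**3 + 16*n**2 + 21*n + 8)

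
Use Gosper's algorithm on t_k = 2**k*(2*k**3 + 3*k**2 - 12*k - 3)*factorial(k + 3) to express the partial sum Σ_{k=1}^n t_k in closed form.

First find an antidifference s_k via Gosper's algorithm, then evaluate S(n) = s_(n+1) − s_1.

t_(k+1)/t_k = 2*(2*k**4 + 17*k**3 + 36*k**2 - 10*k - 40)/(2*k**3 + 3*k**2 - 12*k - 3).
Normal form (A,B,C) = (2*k + 8, 1, k**3 + 3*k**2/2 - 6*k - 3/2).
f must satisfy (2*k + 8)·f(k+1) − (1)·f(k) = k**3 + 3*k**2/2 - 6*k - 3/2.
Degrees (1,0,3) ⇒ d ≤ 2.
Coefficient equations give f(k) = (k - 3)*(k - 1)/2.
R(k) = B(k−1)·f(k)/C(k) = (k - 3)*(k - 1)/(2*k**3 + 3*k**2 - 12*k - 3); s_k = R·t_k = 2**k*(k - 3)*(k - 1)*factorial(k + 3).
Check: Δs_k = 2**k*(2*k**3 + 3*k**2 - 12*k - 3)*factorial(k + 3). ✓
s_(n+1) = 2**(n + 1)*n*(n - 2)*factorial(n + 4) and s_(1) = 0, so S(n) = 2**(n + 1)*n*(n - 2)*factorial(n + 4).

S(n) = 2**(n + 1)*n*(n - 2)*factorial(n + 4)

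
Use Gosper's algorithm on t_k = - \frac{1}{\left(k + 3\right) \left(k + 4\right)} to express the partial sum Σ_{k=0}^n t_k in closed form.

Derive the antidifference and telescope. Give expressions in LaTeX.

S(n) = \frac{- n - 1}{3 \left(n + 4\right)}

Ratio r(k) = (k + 3)/(k + 5).
A = k + 3, B = k + 5, C = 1.
Key eq: (k + 3)·f(k+1) = (k + 4)·f(k) + (1).
Degrees (1,1,0) ⇒ d ≤ 1.
A polynomial solution: f(k) = k/3.
R(k) = B(k−1)·f(k)/C(k) = k*(k + 4)/3; s_k = R·t_k = -k/(3*k + 9).
Verify: -1/(k**2 + 7*k + 12) matches t_k.
Σ_(k=0)^n t_k = s_(n+1) − s_(0) = ((-n - 1)/(3*(n + 4))) − (0), i.e. (-n - 1)/(3*(n + 4)).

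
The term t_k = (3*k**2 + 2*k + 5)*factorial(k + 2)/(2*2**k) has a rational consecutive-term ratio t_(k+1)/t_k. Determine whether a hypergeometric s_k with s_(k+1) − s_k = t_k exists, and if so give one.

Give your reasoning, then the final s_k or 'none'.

t_(k+1)/t_k = (k + 3)*(2*k + 3*(k + 1)**2 + 7)/(2*(3*k**2 + 2*k + 5)).
Take A(k)=k/2 + 3/2, B(k)=1, C(k)=k**2 + 2*k/3 + 5/3.
f must satisfy (k/2 + 3/2)·f(k+1) − (1)·f(k) = k**2 + 2*k/3 + 5/3.
Bound: deg f ≤ 1.
Match coefficients ⇒ f(k) = 2*(3*k - 4)/3.
Get s_k = R·t_k = (3*k - 4)*factorial(k + 2)/2**k with R(k) = B(k−1)f(k)/C(k) = 2*(3*k - 4)/(3*k**2 + 2*k + 5).
s_(k+1) − s_k = (3*k**2 + 2*k + 5)*factorial(k + 2)/(2*2**k) = t_k.

s_k = (3*k - 4)*factorial(k + 2)/2**k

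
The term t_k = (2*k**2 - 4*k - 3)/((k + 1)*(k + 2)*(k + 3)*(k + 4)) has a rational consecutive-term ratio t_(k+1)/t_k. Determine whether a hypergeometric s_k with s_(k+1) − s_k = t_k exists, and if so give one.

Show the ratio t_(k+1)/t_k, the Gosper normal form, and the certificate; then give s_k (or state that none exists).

s_k = k*(-2*k - 1)/((k + 1)*(k + 2)*(k + 3))

The ratio is (k + 1)*(4*k - 2*(k + 1)**2 + 7)/((k + 5)*(-2*k**2 + 4*k + 3)).
Take A(k)=k + 1, B(k)=k + 5, C(k)=k**2 - 2*k - 3/2.
Solve (k + 1)·f(k+1) − (k + 4)·f(k) = k**2 - 2*k - 3/2.
Bound: deg f ≤ 3.
Match coefficients ⇒ f(k) = -k*(2*k + 1)/2.
Then R = B(k−1)f/C = -k*(k + 4)*(2*k + 1)/(2*k**2 - 4*k - 3), so s_k = R(k)·t_k = k*(-2*k - 1)/((k + 1)*(k + 2)*(k + 3)).
Check: Δs_k = (2*k**2 - 4*k - 3)/(k**4 + 10*k**3 + 35*k**2 + 50*k + 24). ✓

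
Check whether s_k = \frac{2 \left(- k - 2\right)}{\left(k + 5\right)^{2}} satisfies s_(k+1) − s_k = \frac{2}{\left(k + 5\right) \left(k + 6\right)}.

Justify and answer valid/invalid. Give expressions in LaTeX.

s_(k+1) = 2*(-k - 3)/(k + 6)**2
s_(k+1) − s_k = 2*(k**2 + 5*k - 3)/(k**4 + 22*k**3 + 181*k**2 + 660*k + 900)
(s_(k+1) − s_k) − t_k = 6*(-2*k - 11)/(k**4 + 22*k**3 + 181*k**2 + 660*k + 900)

Invalid: residual \frac{6 \left(- 2 k - 11\right)}{k^{4} + 22 k^{3} + 181 k^{2} + 660 k + 900} ≠ 0.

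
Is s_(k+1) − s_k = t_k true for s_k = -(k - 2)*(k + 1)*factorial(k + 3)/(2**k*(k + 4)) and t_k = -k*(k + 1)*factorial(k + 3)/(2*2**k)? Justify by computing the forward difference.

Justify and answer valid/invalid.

Invalid: residual 3*(k**3 + 5*k**2 + 2*k + 4)*factorial(k + 3)/(2*2**k*(k + 4)*(k + 5)) ≠ 0.

s_(k+1) = -(k - 1)*(k + 2)*factorial(k + 4)/(2*2**k*(k + 5))
s_(k+1) − s_k = -(k**4 + 7*k**3 + 14*k**2 + 14*k - 12)*factorial(k + 3)/(2*2**k*(k + 4)*(k + 5))
(s_(k+1) − s_k) − t_k = 3*(k**3 + 5*k**2 + 2*k + 4)*factorial(k + 3)/(2*2**k*(k + 4)*(k + 5))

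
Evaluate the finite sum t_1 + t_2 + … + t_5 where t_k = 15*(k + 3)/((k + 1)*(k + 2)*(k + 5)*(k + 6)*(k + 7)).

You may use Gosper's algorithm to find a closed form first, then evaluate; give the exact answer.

Σ = 25/462

r(k) = (k + 1)*(k + 4)*(k + 5)/((k + 3)**2*(k + 8)) after simplifying.
Normal form (A,B,C) = (k + 1, k + 8, k**3 + 10*k**2 + 33*k + 36).
Solve (k + 1)·f(k+1) − (k + 7)·f(k) = k**3 + 10*k**2 + 33*k + 36.
From deg A=1, deg B=1, deg C=3: d=6.
Coefficient equations give f(k) = k*(k + 2)*(k + 3)*(k + 4)*(k**2 + 12*k + 41)/90.
R(k) = B(k−1)·f(k)/C(k) = k*(k + 2)*(k + 7)*(k**2 + 12*k + 41)/(90*(k + 3)); s_k = R·t_k = k*(k**2 + 12*k + 41)/(6*(k**3 + 12*k**2 + 41*k + 30)).
Δs = 15*(k + 3)/(k**5 + 21*k**4 + 163*k**3 + 567*k**2 + 844*k + 420), as required.
Σ_(k=1)^(5) t_k = s_(6) − s_(1) = 149/924 − (3/28) = 25/462.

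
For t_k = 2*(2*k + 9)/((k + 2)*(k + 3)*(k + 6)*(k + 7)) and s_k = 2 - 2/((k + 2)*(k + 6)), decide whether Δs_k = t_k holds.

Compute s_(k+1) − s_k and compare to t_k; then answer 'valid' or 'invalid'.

Valid: the claim telescopes to t_k.

s_(k+1) = 2 - 2/((k + 3)*(k + 7))
s_(k+1) − s_k = 2*(2*k + 9)/(k**4 + 18*k**3 + 113*k**2 + 288*k + 252)
(s_(k+1) − s_k) − t_k = 0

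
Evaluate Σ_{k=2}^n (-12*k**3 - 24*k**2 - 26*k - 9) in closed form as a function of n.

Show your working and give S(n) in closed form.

The ratio is (12*k**3 + 60*k**2 + 110*k + 71)/(12*k**3 + 24*k**2 + 26*k + 9).
A = 1, B = 1, C = k**3 + 2*k**2 + 13*k/6 + 3/4.
Need (1)·f(k+1) − (1)·f(k) = k**3 + 2*k**2 + 13*k/6 + 3/4.
deg f ≤ 4 (via 0,0,3).
Solve for f: f(k) = k**2*(3*k**2 + 2*k + 4)/12 (degree 4 ≤ 4).
Certificate R = B(k−1)f/C = k**2*(3*k**2 + 2*k + 4)/(12*k**3 + 24*k**2 + 26*k + 9) gives s_k = k**2*(-3*k**2 - 2*k - 4).
Check: Δs_k = -12*k**3 - 24*k**2 - 26*k - 9. ✓
Evaluate: s_(n+1) = -3*n**4 - 14*n**3 - 28*n**2 - 26*n - 9; subtract s_(2) = -80 ⇒ S(n) = -3*n**4 - 14*n**3 - 28*n**2 - 26*n + 71.

S(n) = -3*n**4 - 14*n**3 - 28*n**2 - 26*n + 71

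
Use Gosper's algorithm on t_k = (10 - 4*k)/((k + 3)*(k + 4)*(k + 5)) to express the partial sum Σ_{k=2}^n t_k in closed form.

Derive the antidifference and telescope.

Ratio r(k) = (k + 3)*(2*k - 3)/((k + 6)*(2*k - 5)).
A = k + 3, B = k + 6, C = k - 5/2.
Solve (k + 3)·f(k+1) − (k + 5)·f(k) = k - 5/2.
Bound: deg f ≤ 2.
Match coefficients ⇒ f(k) = k*(k - 41)/48.
R(k) = B(k−1)·f(k)/C(k) = k*(k - 41)*(k + 5)/(24*(2*k - 5)); s_k = R·t_k = -k*(k - 41)/(12*(k + 3)*(k + 4)).
Verify: 2*(5 - 2*k)/(k**3 + 12*k**2 + 47*k + 60) matches t_k.
Telescope: S(n) = s_(n+1) − s_(2) = (-n**2 + 39*n + 40)/(12*(n**2 + 9*n + 20)) − (13/60) = (-3*n**2 + 13*n - 10)/(10*(n**2 + 9*n + 20)).

S(n) = (-3*n**2 + 13*n - 10)/(10*(n**2 + 9*n + 20))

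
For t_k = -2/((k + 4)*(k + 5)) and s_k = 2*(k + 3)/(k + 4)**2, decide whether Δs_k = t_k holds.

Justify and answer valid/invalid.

s_(k+1) = 2*(k + 4)/(k + 5)**2
s_(k+1) − s_k = 2*(-(k + 3)*(k + 5)**2 + (k + 4)**3)/((k + 4)**2*(k + 5)**2)
(s_(k+1) − s_k) − t_k = 2*(2*k + 9)/(k**4 + 18*k**3 + 121*k**2 + 360*k + 400)

Invalid: residual 2*(2*k + 9)/(k**4 + 18*k**3 + 121*k**2 + 360*k + 400) ≠ 0.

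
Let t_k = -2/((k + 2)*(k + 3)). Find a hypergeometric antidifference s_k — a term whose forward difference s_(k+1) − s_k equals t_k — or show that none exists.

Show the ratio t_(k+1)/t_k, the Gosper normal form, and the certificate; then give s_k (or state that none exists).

s_k = -k/(k + 2)

Compute t_(k+1)/t_k: get (k + 2)/(k + 4).
So A=k + 2 and B=k + 4, with C=1.
Key eq: (k + 2)·f(k+1) = (k + 3)·f(k) + (1).
d = 1 from the (1,1,0) case.
A polynomial solution: f(k) = k/2.
Then R = B(k−1)f/C = k*(k + 3)/2, so s_k = R(k)·t_k = -k/(k + 2).
Check: Δs_k = -2/(k**2 + 5*k + 6). ✓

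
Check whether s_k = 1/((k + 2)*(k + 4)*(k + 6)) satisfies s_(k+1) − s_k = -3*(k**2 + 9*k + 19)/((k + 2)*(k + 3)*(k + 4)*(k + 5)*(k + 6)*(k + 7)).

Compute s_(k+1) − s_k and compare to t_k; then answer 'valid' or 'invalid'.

s_(k+1) = 1/((k + 3)*(k + 5)*(k + 7))
s_(k+1) − s_k = 1/((k + 3)*(k + 5)*(k + 7)) - 1/((k + 2)*(k + 4)*(k + 6))
(s_(k+1) − s_k) − t_k = 0

Valid — Δs_k = t_k.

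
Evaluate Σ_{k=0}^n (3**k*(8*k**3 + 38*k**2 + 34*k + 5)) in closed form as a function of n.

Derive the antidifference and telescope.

Step 1: r(k) = 3*(8*k**3 + 62*k**2 + 134*k + 85)/(8*k**3 + 38*k**2 + 34*k + 5).
Normal form (A,B,C) = (3, 1, k**3 + 19*k**2/4 + 17*k/4 + 5/8).
Need (3)·f(k+1) − (1)·f(k) = k**3 + 19*k**2/4 + 17*k/4 + 5/8.
d = 3 from the (0,0,3) case.
A polynomial solution: f(k) = (4*k**3 + k**2 - 4*k + 1)/8.
Certificate R = B(k−1)f/C = (4*k**3 + k**2 - 4*k + 1)/(8*k**3 + 38*k**2 + 34*k + 5) gives s_k = 3**k*(4*k**3 + k**2 - 4*k + 1).
Verify: 3**k*(8*k**3 + 38*k**2 + 34*k + 5) matches t_k.
Σ_(k=0)^n t_k = s_(n+1) − s_(0) = (3**(n + 1)*(4*n**3 + 13*n**2 + 10*n + 2)) − (1), i.e. 12*3**n*n**3 + 39*3**n*n**2 + 30*3**n*n + 6*3**n - 1.

S(n) = 12*3**n*n**3 + 39*3**n*n**2 + 30*3**n*n + 6*3**n - 1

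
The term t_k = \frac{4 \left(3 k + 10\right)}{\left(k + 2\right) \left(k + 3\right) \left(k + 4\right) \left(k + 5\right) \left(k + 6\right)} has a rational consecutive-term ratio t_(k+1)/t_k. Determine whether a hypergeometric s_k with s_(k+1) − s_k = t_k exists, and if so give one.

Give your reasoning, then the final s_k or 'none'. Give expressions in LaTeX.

s_k = \frac{k \left(k^{2} + 11 k + 38\right)}{10 \left(k^{3} + 11 k^{2} + 38 k + 40\right)}

The ratio is (k + 2)*(3*k + 13)/((k + 7)*(3*k + 10)).
Take A(k)=k + 2, B(k)=k + 7, C(k)=k + 10/3.
Need (k + 2)·f(k+1) − (k + 6)·f(k) = k + 10/3.
Degrees (1,1,1) ⇒ d ≤ 4.
Match coefficients ⇒ f(k) = k*(k + 3)*(k**2 + 11*k + 38)/120.
Certificate R = B(k−1)f/C = k*(k + 3)*(k + 6)*(k**2 + 11*k + 38)/(40*(3*k + 10)) gives s_k = k*(k**2 + 11*k + 38)/(10*(k**3 + 11*k**2 + 38*k + 40)).
Δs = 4*(3*k + 10)/(k**5 + 20*k**4 + 155*k**3 + 580*k**2 + 1044*k + 720), as required.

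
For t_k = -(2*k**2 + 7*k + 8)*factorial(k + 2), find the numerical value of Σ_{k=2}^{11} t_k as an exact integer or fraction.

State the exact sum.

Σ = -2179457279880

The ratio is (k + 3)*(7*k + 2*(k + 1)**2 + 15)/(2*k**2 + 7*k + 8).
Take A(k)=k + 3, B(k)=1, C(k)=k**2 + 7*k/2 + 4.
Need (k + 3)·f(k+1) − (1)·f(k) = k**2 + 7*k/2 + 4.
From deg A=1, deg B=0, deg C=2: d=1.
Match coefficients ⇒ f(k) = (2*k + 1)/2.
Get s_k = R·t_k = -(2*k + 1)*factorial(k + 2) with R(k) = B(k−1)f(k)/C(k) = (2*k + 1)/(2*k**2 + 7*k + 8).
Verify: -(2*k**2 + 7*k + 8)*factorial(k + 2) matches t_k.
Evaluate s at k=12 and k=2: -2179457280000 and -120; difference -2179457279880.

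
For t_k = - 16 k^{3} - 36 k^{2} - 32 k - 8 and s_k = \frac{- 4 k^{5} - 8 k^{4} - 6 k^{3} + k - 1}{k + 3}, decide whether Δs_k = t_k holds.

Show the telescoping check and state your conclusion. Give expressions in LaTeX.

s_(k+1) = (k - 4*(k + 1)**5 - 8*(k + 1)**4 - 6*(k + 1)**3)/(k + 4)
s_(k+1) − s_k = 2*(-8*k**5 - 62*k**4 - 158*k**3 - 194*k**2 - 114*k - 25)/(k**2 + 7*k + 12)
(s_(k+1) − s_k) − t_k = 2*(12*k**4 + 80*k**3 + 138*k**2 + 106*k + 23)/(k**2 + 7*k + 12)

Invalid: residual \frac{2 \left(12 k^{4} + 80 k^{3} + 138 k^{2} + 106 k + 23\right)}{k^{2} + 7 k + 12} ≠ 0.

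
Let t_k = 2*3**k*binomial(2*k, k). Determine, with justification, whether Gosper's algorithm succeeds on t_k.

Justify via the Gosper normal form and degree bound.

No — t_k has no hypergeometric antidifference.

Ratio r(k) = 6*(2*k + 1)/(k + 1).
Gosper form: A/B · C(k+1)/C(k) with A=12*k + 6, B=k + 1, C=1.
Need (12*k + 6)·f(k+1) − (k)·f(k) = 1.
Bound: deg f ≤ -1.
Bound -1 < 0, so the key equation has no polynomial solution.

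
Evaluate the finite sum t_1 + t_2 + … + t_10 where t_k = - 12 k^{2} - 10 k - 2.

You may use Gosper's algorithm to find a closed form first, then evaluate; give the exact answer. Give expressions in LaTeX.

Σ = -5190

t_(k+1)/t_k = (6*k**2 + 17*k + 12)/(6*k**2 + 5*k + 1).
Normal form (A,B,C) = (1, 1, k**2 + 5*k/6 + 1/6).
Solve (1)·f(k+1) − (1)·f(k) = k**2 + 5*k/6 + 1/6.
Bound: deg f ≤ 3.
Solving with deg f ≤ 3: f(k) = k*(4*k**2 - k - 1)/12.
Then R = B(k−1)f/C = k*(4*k**2 - k - 1)/(2*(2*k + 1)*(3*k + 1)), so s_k = R(k)·t_k = k*(-4*k**2 + k + 1).
s_(k+1) − s_k = -12*k**2 - 10*k - 2 = t_k.
Telescoping: Σ = s_(11) − s_(1) = -5192 − (-2) = -5190.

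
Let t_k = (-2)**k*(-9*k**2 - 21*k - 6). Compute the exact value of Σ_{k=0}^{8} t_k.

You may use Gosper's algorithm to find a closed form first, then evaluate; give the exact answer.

Σ = -137214

t_(k+1)/t_k = 2*(-3*k**2 - 13*k - 12)/(3*k**2 + 7*k + 2).
Factor: A=-2; B=1; C=k**2 + 7*k/3 + 2/3.
Key eq: (-2)·f(k+1) = (1)·f(k) + (k**2 + 7*k/3 + 2/3).
Bound: deg f ≤ 2.
Solve for f: f(k) = -(3*k**2 + 3*k - 2)/9 (degree 2 ≤ 2).
So s_k = (B(k−1)f/C)·t_k = (-(3*k**2 + 3*k - 2)/(3*(k + 2)*(3*k + 1)))·t_k = (-2)**k*(3*k**2 + 3*k - 2).
s_(k+1) − s_k = (-2)**k*(-9*k**2 - 21*k - 6) = t_k.
Evaluate s at k=9 and k=0: -137216 and -2; difference -137214.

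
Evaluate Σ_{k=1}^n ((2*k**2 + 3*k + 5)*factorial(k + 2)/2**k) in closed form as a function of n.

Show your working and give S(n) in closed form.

S(n) = -6 + 2*n*factorial(n + 3)/2**n + factorial(n + 3)/2**n

Ratio r(k) = (k + 3)*(3*k + 2*(k + 1)**2 + 8)/(2*(2*k**2 + 3*k + 5)).
Take A(k)=k/2 + 3/2, B(k)=1, C(k)=k**2 + 3*k/2 + 5/2.
Solve (k/2 + 3/2)·f(k+1) − (1)·f(k) = k**2 + 3*k/2 + 5/2.
Degrees (1,0,2) ⇒ d ≤ 1.
A polynomial solution: f(k) = 2*k - 1.
Certificate R = B(k−1)f/C = 2*(2*k - 1)/(2*k**2 + 3*k + 5) gives s_k = 2**(1 - k)*(2*k - 1)*factorial(k + 2).
Check: Δs_k = (2*k**2 + 3*k + 5)*factorial(k + 2)/2**k. ✓
Telescope: S(n) = s_(n+1) − s_(1) = (2*n + 1)*factorial(n + 3)/2**n − (6) = -6 + 2*n*factorial(n + 3)/2**n + factorial(n + 3)/2**n.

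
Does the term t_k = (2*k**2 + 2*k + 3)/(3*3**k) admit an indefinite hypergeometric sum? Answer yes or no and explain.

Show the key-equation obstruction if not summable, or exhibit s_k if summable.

Compute t_(k+1)/t_k: get (2*k**2 + 6*k + 7)/(3*(2*k**2 + 2*k + 3)).
Factor: A=1/3; B=1; C=k**2 + k + 3/2.
Set up (1/3)·f(k+1) − (1)·f(k) − (k**2 + k + 3/2) = 0.
d = 2 from the (0,0,2) case.
Coefficient equations give f(k) = -3*(k**2 + 2*k + 3)/2.
Certificate R = B(k−1)f/C = -3*(k**2 + 2*k + 3)/(2*k**2 + 2*k + 3) gives s_k = (-k**2 - 2*k - 3)/3**k.
Check: Δs_k = (2*k**2 + 2*k + 3)/(3*3**k). ✓

Yes. s_k = (-k**2 - 2*k - 3)/3**k.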